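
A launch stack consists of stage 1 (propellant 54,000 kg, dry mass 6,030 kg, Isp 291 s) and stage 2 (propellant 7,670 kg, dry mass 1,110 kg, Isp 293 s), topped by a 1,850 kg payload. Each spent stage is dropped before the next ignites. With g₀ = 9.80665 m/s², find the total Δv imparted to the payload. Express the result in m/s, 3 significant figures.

Ignition mass of stage 1 = 54,000+6,030 + 7,670+1,110 + 1,850 = 70,660 kg.
Stage 1: m₀ = 70,660 kg, m_f = 70,660 − 54,000 = 16,660 kg; Δv = 291×9.80665×ln(4.241) = 2853.7×1.4449 ≈ 4123 m/s.
Stage 2: m₀ = 10,630 kg, m_f = 10,630 − 7,670 = 2,960 kg; Δv = 293×9.80665×ln(3.591) = 2873.3×1.2785 ≈ 3674 m/s.
Total Δv = 4123 + 3674 = 7797 m/s.

Δv ≈ 7800 m/s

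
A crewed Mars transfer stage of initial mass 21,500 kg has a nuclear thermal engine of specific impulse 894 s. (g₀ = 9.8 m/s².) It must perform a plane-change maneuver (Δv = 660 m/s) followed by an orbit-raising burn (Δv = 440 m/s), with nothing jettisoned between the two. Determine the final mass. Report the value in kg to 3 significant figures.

v_e = Isp · g₀ = 894 × 9.8 = 8761.2 m/s.
After the first burn: m = 21500 × exp(−660/8761.2) = 21500 × 0.92744 = 19,940 kg.
After the second burn: m = 19,940 × exp(−440/8761.2) = 19,940 × 0.95102 = 18,963.3 kg.

final mass ≈ 19000 kg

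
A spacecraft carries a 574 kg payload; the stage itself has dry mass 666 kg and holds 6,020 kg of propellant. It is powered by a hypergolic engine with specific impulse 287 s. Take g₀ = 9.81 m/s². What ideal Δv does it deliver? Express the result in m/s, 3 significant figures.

Δv ≈ 4980 m/s

v_e = Isp · g₀ = 287 × 9.81 = 2815.5 m/s.
m₀ = payload + dry + propellant = 574 + 666 + 6,020 = 7,260 kg.
m_f = payload + dry = 574 + 666 = 1,240 kg.
Δv = v_e · ln(m₀/m_f) = 2815.5 × ln(5.855) = 2815.5 × 1.7673 ≈ 4975.7 m/s.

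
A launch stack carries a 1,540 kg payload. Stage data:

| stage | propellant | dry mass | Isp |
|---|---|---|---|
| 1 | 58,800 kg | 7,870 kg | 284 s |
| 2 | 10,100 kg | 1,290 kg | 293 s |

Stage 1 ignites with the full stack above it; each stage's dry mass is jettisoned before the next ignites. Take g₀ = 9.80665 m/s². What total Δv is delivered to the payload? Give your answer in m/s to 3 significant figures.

Δv ≈ 8100 m/s

Ignition mass of stage 1 = 58,800+7,870 + 10,100+1,290 + 1,540 = 79,600 kg.
Stage 1: m₀ = 79,600 kg, m_f = 79,600 − 58,800 = 20,800 kg; Δv = 284×9.80665×ln(3.827) = 2785.1×1.3421 ≈ 3738 m/s.
Stage 2: m₀ = 12,930 kg, m_f = 12,930 − 10,100 = 2,830 kg; Δv = 293×9.80665×ln(4.569) = 2873.3×1.5193 ≈ 4365 m/s.
Total Δv = 3738 + 4365 = 8103 m/s.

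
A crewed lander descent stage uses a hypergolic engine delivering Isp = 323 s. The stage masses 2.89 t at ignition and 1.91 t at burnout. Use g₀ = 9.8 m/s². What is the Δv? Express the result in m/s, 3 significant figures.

Δv ≈ 1310 m/s

v_e = Isp · g₀ = 323 × 9.8 = 3165.4 m/s.
By the Tsiolkovsky rocket equation, Δv = v_e · ln(m₀/m_f) = 3165.4 × ln(1.513) = 3165.4 × 0.4142 ≈ 1311.0 m/s.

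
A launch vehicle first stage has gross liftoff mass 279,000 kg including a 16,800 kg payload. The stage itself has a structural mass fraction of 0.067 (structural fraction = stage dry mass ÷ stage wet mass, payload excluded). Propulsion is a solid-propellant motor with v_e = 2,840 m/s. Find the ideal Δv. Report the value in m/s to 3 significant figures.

Stage wet mass = m₀ − payload = 279,000 − 16,800 = 262,200 kg.
Stage dry mass = ε × stage wet mass = 0.067 × 262,200 = 17,567.4 kg.
Burnout mass m_f = stage dry + payload = 17,567.4 + 16,800 = 34,367.4 kg.
Using Δv = v_e ln(m₀/m_f): Δv = v_e · ln(279,000/34,367.4) = 2840.0 × ln(8.118) = 2840.0 × 2.0941 ≈ 5947 m/s.

Δv ≈ 5950 m/s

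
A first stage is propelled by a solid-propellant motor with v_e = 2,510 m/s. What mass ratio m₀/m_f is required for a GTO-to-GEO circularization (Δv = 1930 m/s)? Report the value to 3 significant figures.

mass ratio ≈ 2.16

m₀/m_f = exp(Δv / v_e) = exp(1930 / 2510.0) = exp(0.7689) = 2.1574.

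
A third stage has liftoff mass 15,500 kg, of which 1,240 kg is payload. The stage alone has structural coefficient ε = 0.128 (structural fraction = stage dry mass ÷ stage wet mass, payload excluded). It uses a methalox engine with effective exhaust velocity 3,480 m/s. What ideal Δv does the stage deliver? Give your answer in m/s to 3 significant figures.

Stage wet mass = m₀ − payload = 15,500 − 1,240 = 14,260 kg.
Stage dry mass = ε × stage wet mass = 0.128 × 14,260 = 1,825.28 kg.
Burnout mass m_f = stage dry + payload = 1,825.28 + 1,240 = 3,065.28 kg.
Rocket equation: Δv = v_e · ln(15,500/3,065.28) = 3480.0 × ln(5.057) = 3480.0 × 1.6207 ≈ 5640 m/s.

Δv ≈ 5640 m/s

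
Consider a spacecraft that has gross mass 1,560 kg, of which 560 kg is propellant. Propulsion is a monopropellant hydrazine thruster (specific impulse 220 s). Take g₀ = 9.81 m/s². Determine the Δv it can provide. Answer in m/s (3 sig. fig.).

Δv ≈ 960 m/s

v_e = Isp · g₀ = 220 × 9.81 = 2158.2 m/s.
m_f = m₀ − m_prop = 1,560 − 560 = 1,000 kg.
Rocket equation: Δv = v_e · ln(m₀/m_f) = 2158.2 × ln(1.56) = 2158.2 × 0.4447 ≈ 959.7 m/s.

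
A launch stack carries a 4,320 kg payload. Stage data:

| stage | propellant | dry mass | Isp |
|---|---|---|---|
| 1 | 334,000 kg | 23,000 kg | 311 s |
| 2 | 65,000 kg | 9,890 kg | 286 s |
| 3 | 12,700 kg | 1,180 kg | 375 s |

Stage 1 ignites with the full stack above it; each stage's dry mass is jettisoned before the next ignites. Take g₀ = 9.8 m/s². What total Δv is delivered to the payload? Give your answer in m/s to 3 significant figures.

Δv ≈ 11900 m/s

Ignition mass of stage 1 = 334,000+23,000 + 65,000+9,890 + 12,700+1,180 + 4,320 = 450,090 kg.
Stage 1: m₀ = 450,090 kg, m_f = 450,090 − 334,000 = 116,090 kg; Δv = 311×9.8×ln(3.877) = 3047.8×1.3551 ≈ 4130 m/s.
Stage 2: m₀ = 93,090 kg, m_f = 93,090 − 65,000 = 28,090 kg; Δv = 286×9.8×ln(3.314) = 2802.8×1.1982 ≈ 3358 m/s.
Stage 3: m₀ = 18,200 kg, m_f = 18,200 − 12,700 = 5,500 kg; Δv = 375×9.8×ln(3.309) = 3675.0×1.1967 ≈ 4398 m/s.
Total Δv = 4130 + 3358 + 4398 = 11886 m/s.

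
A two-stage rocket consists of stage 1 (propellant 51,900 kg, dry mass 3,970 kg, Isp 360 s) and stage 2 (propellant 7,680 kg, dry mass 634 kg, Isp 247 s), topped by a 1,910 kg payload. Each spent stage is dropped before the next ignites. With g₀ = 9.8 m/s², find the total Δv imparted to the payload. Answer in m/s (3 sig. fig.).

Δv ≈ 8790 m/s

Ignition mass of stage 1 = 51,900+3,970 + 7,680+634 + 1,910 = 66,094 kg.
Stage 1: m₀ = 66,094 kg, m_f = 66,094 − 51,900 = 14,194 kg; Δv = 360×9.8×ln(4.656) = 3528.0×1.5383 ≈ 5427 m/s.
Stage 2: m₀ = 10,224 kg, m_f = 10,224 − 7,680 = 2,544 kg; Δv = 247×9.8×ln(4.019) = 2420.6×1.3910 ≈ 3367 m/s.
Total Δv = 5427 + 3367 = 8794 m/s.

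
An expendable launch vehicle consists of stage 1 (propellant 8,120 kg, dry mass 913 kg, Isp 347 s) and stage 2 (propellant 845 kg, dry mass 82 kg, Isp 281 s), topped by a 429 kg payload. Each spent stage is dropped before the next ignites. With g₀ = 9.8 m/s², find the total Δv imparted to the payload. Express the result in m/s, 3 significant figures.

Ignition mass of stage 1 = 8,120+913 + 845+82 + 429 = 10,389 kg.
Stage 1: m₀ = 10,389 kg, m_f = 10,389 − 8,120 = 2,269 kg; Δv = 347×9.8×ln(4.579) = 3400.6×1.5214 ≈ 5174 m/s.
Stage 2: m₀ = 1,356 kg, m_f = 1,356 − 845 = 511 kg; Δv = 281×9.8×ln(2.654) = 2753.8×0.9759 ≈ 2688 m/s.
Total Δv = 5174 + 2688 = 7862 m/s.

Δv ≈ 7860 m/s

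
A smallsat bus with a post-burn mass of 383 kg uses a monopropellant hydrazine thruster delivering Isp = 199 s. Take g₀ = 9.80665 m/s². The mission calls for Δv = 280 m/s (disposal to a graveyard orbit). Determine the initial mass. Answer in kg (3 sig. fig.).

v_e = Isp · g₀ = 199 × 9.80665 = 1951.5 m/s.
m₀/m_f = exp(Δv / v_e) = exp(280 / 1951.5) = exp(0.1435) = 1.1543.
m₀ = m_f × 1.1543 = 383 × 1.1543 = 442.097 kg.

initial mass ≈ 442 kg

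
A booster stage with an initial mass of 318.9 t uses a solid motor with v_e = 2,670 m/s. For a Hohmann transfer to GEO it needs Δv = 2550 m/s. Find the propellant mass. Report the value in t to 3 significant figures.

Rocket equation: m₀/m_f = exp(Δv / v_e) = exp(2550 / 2670.0) = exp(0.9551) = 2.5988.
m_f = 318.9 / 2.5988 = 122.71 t, so propellant = m₀ − m_f = 318.9 − 122.71 = 196.19 t.

propellant mass ≈ 196 t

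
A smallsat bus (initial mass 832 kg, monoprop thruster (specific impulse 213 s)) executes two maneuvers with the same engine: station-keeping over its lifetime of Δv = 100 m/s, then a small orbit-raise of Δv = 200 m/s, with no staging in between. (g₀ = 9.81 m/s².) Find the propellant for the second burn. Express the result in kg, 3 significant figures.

v_e = Isp · g₀ = 213 × 9.81 = 2089.5 m/s.
After the first burn: m = 832 × exp(−100/2089.5) = 832 × 0.95327 = 793.121 kg.
After the second burn: m = 793.121 × exp(−200/2089.5) = 793.121 × 0.90872 = 720.725 kg.
Second-burn propellant = 793.121 − 720.725 = 72.396 kg.

propellant for the second burn ≈ 72.4 kg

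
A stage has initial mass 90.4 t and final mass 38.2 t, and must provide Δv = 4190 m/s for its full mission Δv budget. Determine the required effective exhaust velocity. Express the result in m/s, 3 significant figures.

ln(m₀/m_f) = ln(90400/38200) = ln(2.366) = 0.8614.
v_e = Δv / ln(m₀/m_f) = 4190 / 0.8614 = 4864.1 m/s.

v_e ≈ 4860 m/s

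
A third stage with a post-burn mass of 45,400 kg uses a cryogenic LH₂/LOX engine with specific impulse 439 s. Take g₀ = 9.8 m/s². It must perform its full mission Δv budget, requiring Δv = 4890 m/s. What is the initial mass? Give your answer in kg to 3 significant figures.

initial mass ≈ 141000 kg

v_e = Isp · g₀ = 439 × 9.8 = 4302.2 m/s.
m₀/m_f = exp(Δv / v_e) = exp(4890 / 4302.2) = exp(1.1366) = 3.1162.
m₀ = m_f × 3.1162 = 45,400 × 3.1162 = 141,475 kg.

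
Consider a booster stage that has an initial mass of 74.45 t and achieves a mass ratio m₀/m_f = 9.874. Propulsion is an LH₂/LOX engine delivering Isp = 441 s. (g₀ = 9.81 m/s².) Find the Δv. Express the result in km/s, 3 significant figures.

v_e = Isp · g₀ = 441 × 9.81 = 4326.2 m/s.
From the ideal rocket equation, Δv = v_e · ln(9.874) = 4326.2 × 2.2899 ≈ 9906.6 m/s.

Δv ≈ 9.91 km/s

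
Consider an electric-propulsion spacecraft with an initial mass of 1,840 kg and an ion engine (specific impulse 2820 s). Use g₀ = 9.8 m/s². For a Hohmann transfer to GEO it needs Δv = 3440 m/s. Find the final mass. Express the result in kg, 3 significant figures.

final mass ≈ 1620 kg

v_e = Isp · g₀ = 2820 × 9.8 = 27636.0 m/s.
Using Δv = v_e ln(m₀/m_f): m₀/m_f = exp(Δv / v_e) = exp(3440 / 27636.0) = exp(0.1245) = 1.1326.
m_f = m₀ / 1.1326 = 1,840 / 1.1326 = 1,624.58 kg.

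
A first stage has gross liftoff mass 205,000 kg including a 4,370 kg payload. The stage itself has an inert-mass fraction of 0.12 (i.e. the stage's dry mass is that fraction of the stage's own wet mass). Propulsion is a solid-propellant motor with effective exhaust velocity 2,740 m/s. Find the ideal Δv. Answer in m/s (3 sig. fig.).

Stage wet mass = m₀ − payload = 205,000 − 4,370 = 200,630 kg.
Stage dry mass = ε × stage wet mass = 0.12 × 200,630 = 24,075.6 kg.
Burnout mass m_f = stage dry + payload = 24,075.6 + 4,370 = 28,445.6 kg.
Rocket equation: Δv = v_e · ln(205,000/28,445.6) = 2740.0 × ln(7.207) = 2740.0 × 1.9750 ≈ 5412 m/s.

Δv ≈ 5410 m/s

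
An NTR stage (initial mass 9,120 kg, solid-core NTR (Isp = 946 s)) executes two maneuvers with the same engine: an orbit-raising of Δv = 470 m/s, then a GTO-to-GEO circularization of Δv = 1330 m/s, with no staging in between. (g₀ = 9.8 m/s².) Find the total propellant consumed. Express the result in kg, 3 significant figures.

total propellant consumed ≈ 1610 kg

v_e = Isp · g₀ = 946 × 9.8 = 9270.8 m/s.
After the first burn: m = 9120 × exp(−470/9270.8) = 9120 × 0.95057 = 8,669.2 kg.
After the second burn: m = 8,669.2 × exp(−1330/9270.8) = 8,669.2 × 0.86635 = 7,510.56 kg.
Total propellant = m₀ − m_final = 9120 − 7,510.56 = 1,609.44 kg.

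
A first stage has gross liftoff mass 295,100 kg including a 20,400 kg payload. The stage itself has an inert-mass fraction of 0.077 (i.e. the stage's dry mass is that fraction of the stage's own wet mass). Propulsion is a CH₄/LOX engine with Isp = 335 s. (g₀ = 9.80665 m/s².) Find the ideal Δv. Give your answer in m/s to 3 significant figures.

Δv ≈ 6440 m/s

Stage wet mass = m₀ − payload = 295,100 − 20,400 = 274,700 kg.
Stage dry mass = ε × stage wet mass = 0.077 × 274,700 = 21,151.9 kg.
Burnout mass m_f = stage dry + payload = 21,151.9 + 20,400 = 41,551.9 kg.
v_e = Isp · g₀ = 335 × 9.80665 = 3285.2 m/s.
Rocket equation: Δv = v_e · ln(295,100/41,551.9) = 3285.2 × ln(7.102) = 3285.2 × 1.9604 ≈ 6440 m/s.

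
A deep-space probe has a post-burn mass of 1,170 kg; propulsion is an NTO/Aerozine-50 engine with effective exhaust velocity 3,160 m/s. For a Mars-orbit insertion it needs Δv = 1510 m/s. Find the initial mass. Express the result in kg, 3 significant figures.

initial mass ≈ 1890 kg

m₀/m_f = exp(Δv / v_e) = exp(1510 / 3160.0) = exp(0.4778) = 1.6126.
m₀ = m_f × 1.6126 = 1,170 × 1.6126 = 1,886.74 kg.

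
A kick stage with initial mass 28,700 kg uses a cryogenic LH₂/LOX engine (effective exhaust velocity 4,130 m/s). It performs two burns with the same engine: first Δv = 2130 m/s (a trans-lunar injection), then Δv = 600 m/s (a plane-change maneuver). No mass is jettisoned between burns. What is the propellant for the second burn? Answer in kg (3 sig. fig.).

propellant for the second burn ≈ 2320 kg

After the first burn: m = 28700 × exp(−2130/4130.0) = 28700 × 0.59706 = 17,135.6 kg.
After the second burn: m = 17,135.6 × exp(−600/4130.0) = 17,135.6 × 0.86478 = 14,818.5 kg.
Second-burn propellant = 17,135.6 − 14,818.5 = 2,317.1 kg.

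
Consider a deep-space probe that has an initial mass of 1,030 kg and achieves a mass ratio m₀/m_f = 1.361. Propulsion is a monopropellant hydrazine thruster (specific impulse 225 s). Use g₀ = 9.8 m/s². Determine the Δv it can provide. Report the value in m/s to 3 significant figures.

v_e = Isp · g₀ = 225 × 9.8 = 2205.0 m/s.
Using Δv = v_e ln(m₀/m_f): Δv = v_e · ln(1.361) = 2205.0 × 0.3082 ≈ 679.6 m/s.

Δv ≈ 680 m/s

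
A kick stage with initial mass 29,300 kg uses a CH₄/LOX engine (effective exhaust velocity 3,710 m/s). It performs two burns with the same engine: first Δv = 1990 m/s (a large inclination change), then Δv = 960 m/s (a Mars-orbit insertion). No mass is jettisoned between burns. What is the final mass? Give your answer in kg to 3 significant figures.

final mass ≈ 13200 kg

After the first burn: m = 29300 × exp(−1990/3710.0) = 29300 × 0.58486 = 17,136.4 kg.
After the second burn: m = 17,136.4 × exp(−960/3710.0) = 17,136.4 × 0.77201 = 13,229.5 kg.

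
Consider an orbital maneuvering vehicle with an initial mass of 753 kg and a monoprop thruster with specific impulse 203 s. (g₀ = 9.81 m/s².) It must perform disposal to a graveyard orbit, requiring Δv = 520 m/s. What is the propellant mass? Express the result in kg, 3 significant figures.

v_e = Isp · g₀ = 203 × 9.81 = 1991.4 m/s.
m₀/m_f = exp(Δv / v_e) = exp(520 / 1991.4) = exp(0.2611) = 1.2984.
m_f = 753 / 1.2984 = 579.945 kg, so propellant = m₀ − m_f = 753 − 579.945 = 173.055 kg.

propellant mass ≈ 173 kg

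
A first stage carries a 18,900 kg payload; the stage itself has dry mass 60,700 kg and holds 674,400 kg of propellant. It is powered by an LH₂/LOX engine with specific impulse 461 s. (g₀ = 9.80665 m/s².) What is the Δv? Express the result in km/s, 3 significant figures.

v_e = Isp · g₀ = 461 × 9.80665 = 4520.9 m/s.
m₀ = payload + dry + propellant = 18,900 + 60,700 + 674,400 = 754,000 kg.
m_f = payload + dry = 18,900 + 60,700 = 79,600 kg.
By the Tsiolkovsky rocket equation, Δv = v_e · ln(m₀/m_f) = 4520.9 × ln(9.472) = 4520.9 × 2.2484 ≈ 10164.6 m/s.

Δv ≈ 10.2 km/s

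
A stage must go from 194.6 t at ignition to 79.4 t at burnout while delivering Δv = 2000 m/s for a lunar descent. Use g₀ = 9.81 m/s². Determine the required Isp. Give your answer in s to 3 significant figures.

ln(m₀/m_f) = ln(194600/79400) = ln(2.451) = 0.8964.
Rocket equation: v_e = Δv / ln(m₀/m_f) = 2000 / 0.8964 = 2231.0 m/s.
Isp = v_e / g₀ = 2231.0 / 9.81 = 227.4 s.

Isp ≈ 227 s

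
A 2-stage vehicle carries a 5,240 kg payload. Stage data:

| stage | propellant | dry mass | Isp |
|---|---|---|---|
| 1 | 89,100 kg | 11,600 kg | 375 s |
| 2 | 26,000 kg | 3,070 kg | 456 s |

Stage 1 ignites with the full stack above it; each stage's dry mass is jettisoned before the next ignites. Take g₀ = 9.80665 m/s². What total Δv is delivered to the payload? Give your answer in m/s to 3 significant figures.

Δv ≈ 10300 m/s

Ignition mass of stage 1 = 89,100+11,600 + 26,000+3,070 + 5,240 = 135,010 kg.
Stage 1: m₀ = 135,010 kg, m_f = 135,010 − 89,100 = 45,910 kg; Δv = 375×9.80665×ln(2.941) = 3677.5×1.0787 ≈ 3967 m/s.
Stage 2: m₀ = 34,310 kg, m_f = 34,310 − 26,000 = 8,310 kg; Δv = 456×9.80665×ln(4.129) = 4471.8×1.4180 ≈ 6341 m/s.
Total Δv = 3967 + 6341 = 10308 m/s.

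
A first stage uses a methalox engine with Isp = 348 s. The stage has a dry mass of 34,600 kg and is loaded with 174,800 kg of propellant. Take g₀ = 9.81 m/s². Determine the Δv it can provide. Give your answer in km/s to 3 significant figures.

Δv ≈ 6.15 km/s

v_e = Isp · g₀ = 348 × 9.81 = 3413.9 m/s.
m₀ = m_dry + m_prop = 34,600 + 174,800 = 209,400 kg.
Using Δv = v_e ln(m₀/m_f): Δv = v_e · ln(m₀/m_f) = 3413.9 × ln(6.052) = 3413.9 × 1.8004 ≈ 6146.3 m/s.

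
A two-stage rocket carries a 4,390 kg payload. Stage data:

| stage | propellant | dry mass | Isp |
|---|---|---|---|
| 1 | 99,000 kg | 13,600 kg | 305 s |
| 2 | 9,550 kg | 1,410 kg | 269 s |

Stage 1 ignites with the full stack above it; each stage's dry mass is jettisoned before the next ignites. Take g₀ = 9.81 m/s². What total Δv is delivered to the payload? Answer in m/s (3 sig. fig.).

Ignition mass of stage 1 = 99,000+13,600 + 9,550+1,410 + 4,390 = 127,950 kg.
Stage 1: m₀ = 127,950 kg, m_f = 127,950 − 99,000 = 28,950 kg; Δv = 305×9.81×ln(4.42) = 2992.1×1.4861 ≈ 4446 m/s.
Stage 2: m₀ = 15,350 kg, m_f = 15,350 − 9,550 = 5,800 kg; Δv = 269×9.81×ln(2.647) = 2638.9×0.9733 ≈ 2568 m/s.
Total Δv = 4446 + 2568 = 7014 m/s.

Δv ≈ 7010 m/s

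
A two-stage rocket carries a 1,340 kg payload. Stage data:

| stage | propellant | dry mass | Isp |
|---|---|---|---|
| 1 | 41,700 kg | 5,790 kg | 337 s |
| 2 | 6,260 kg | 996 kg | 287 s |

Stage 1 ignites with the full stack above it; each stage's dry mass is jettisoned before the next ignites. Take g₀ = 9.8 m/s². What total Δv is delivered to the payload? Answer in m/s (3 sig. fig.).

Ignition mass of stage 1 = 41,700+5,790 + 6,260+996 + 1,340 = 56,086 kg.
Stage 1: m₀ = 56,086 kg, m_f = 56,086 − 41,700 = 14,386 kg; Δv = 337×9.8×ln(3.899) = 3302.6×1.3606 ≈ 4494 m/s.
Stage 2: m₀ = 8,596 kg, m_f = 8,596 − 6,260 = 2,336 kg; Δv = 287×9.8×ln(3.68) = 2812.6×1.3029 ≈ 3664 m/s.
Total Δv = 4494 + 3664 = 8158 m/s.

Δv ≈ 8160 m/s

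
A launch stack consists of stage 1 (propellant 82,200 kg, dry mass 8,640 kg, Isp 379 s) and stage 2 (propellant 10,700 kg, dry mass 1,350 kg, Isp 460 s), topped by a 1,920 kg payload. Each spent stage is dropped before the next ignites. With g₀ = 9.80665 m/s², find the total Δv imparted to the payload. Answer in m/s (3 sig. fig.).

Ignition mass of stage 1 = 82,200+8,640 + 10,700+1,350 + 1,920 = 104,810 kg.
Stage 1: m₀ = 104,810 kg, m_f = 104,810 − 82,200 = 22,610 kg; Δv = 379×9.80665×ln(4.636) = 3716.7×1.5338 ≈ 5701 m/s.
Stage 2: m₀ = 13,970 kg, m_f = 13,970 − 10,700 = 3,270 kg; Δv = 460×9.80665×ln(4.272) = 4511.1×1.4521 ≈ 6551 m/s.
Total Δv = 5701 + 6551 = 12252 m/s.

Δv ≈ 12300 m/s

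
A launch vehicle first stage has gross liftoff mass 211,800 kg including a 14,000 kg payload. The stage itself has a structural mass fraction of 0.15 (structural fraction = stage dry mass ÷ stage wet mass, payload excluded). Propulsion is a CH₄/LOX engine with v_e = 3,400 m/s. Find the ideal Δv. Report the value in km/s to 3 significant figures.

Stage wet mass = m₀ − payload = 211,800 − 14,000 = 197,800 kg.
Stage dry mass = ε × stage wet mass = 0.15 × 197,800 = 29,670 kg.
Burnout mass m_f = stage dry + payload = 29,670 + 14,000 = 43,670 kg.
Δv = v_e · ln(211,800/43,670) = 3400.0 × ln(4.85) = 3400.0 × 1.5790 ≈ 5369 m/s.

Δv ≈ 5.37 km/s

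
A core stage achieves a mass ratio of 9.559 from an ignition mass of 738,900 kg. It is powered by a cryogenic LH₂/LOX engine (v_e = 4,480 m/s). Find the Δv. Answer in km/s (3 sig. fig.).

Δv = v_e · ln(9.559) = 4480.0 × 2.2575 ≈ 10113.5 m/s.

Δv ≈ 10.1 km/s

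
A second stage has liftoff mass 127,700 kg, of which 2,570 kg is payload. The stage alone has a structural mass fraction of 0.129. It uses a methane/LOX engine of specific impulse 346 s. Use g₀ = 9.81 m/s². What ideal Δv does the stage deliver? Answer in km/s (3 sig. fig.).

Stage wet mass = m₀ − payload = 127,700 − 2,570 = 125,130 kg.
Stage dry mass = ε × stage wet mass = 0.129 × 125,130 = 16,141.8 kg.
Burnout mass m_f = stage dry + payload = 16,141.8 + 2,570 = 18,711.8 kg.
v_e = Isp · g₀ = 346 × 9.81 = 3394.3 m/s.
By the Tsiolkovsky rocket equation, Δv = v_e · ln(127,700/18,711.8) = 3394.3 × ln(6.825) = 3394.3 × 1.9205 ≈ 6519 m/s.

Δv ≈ 6.52 km/s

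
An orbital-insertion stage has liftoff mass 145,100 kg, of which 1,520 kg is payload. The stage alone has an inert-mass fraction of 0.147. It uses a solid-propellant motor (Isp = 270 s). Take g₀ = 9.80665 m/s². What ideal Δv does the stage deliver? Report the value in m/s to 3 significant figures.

Stage wet mass = m₀ − payload = 145,100 − 1,520 = 143,580 kg.
Stage dry mass = ε × stage wet mass = 0.147 × 143,580 = 21,106.3 kg.
Burnout mass m_f = stage dry + payload = 21,106.3 + 1,520 = 22,626.3 kg.
v_e = Isp · g₀ = 270 × 9.80665 = 2647.8 m/s.
Δv = v_e · ln(145,100/22,626.3) = 2647.8 × ln(6.413) = 2647.8 × 1.8583 ≈ 4920 m/s.

Δv ≈ 4920 m/s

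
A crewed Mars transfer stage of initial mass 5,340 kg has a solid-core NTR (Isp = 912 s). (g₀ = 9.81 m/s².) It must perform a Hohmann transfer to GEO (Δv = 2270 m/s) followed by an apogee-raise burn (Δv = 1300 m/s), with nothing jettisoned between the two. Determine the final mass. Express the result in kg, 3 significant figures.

v_e = Isp · g₀ = 912 × 9.81 = 8946.7 m/s.
After the first burn: m = 5340 × exp(−2270/8946.7) = 5340 × 0.77591 = 4,143.36 kg.
After the second burn: m = 4,143.36 × exp(−1300/8946.7) = 4,143.36 × 0.86476 = 3,583.01 kg.

final mass ≈ 3580 kg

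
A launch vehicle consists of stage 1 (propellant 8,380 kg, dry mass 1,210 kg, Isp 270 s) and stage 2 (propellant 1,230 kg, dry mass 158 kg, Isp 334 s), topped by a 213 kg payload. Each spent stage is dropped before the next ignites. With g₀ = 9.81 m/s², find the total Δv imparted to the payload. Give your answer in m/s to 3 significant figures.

Ignition mass of stage 1 = 8,380+1,210 + 1,230+158 + 213 = 11,191 kg.
Stage 1: m₀ = 11,191 kg, m_f = 11,191 − 8,380 = 2,811 kg; Δv = 270×9.81×ln(3.981) = 2648.7×1.3816 ≈ 3659 m/s.
Stage 2: m₀ = 1,601 kg, m_f = 1,601 − 1,230 = 371 kg; Δv = 334×9.81×ln(4.315) = 3276.5×1.4622 ≈ 4791 m/s.
Total Δv = 3659 + 4791 = 8450 m/s.

Δv ≈ 8450 m/s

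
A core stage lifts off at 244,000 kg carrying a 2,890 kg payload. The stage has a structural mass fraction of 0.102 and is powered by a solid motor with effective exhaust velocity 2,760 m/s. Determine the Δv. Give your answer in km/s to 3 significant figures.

Δv ≈ 6.03 km/s

Stage wet mass = m₀ − payload = 244,000 − 2,890 = 241,110 kg.
Stage dry mass = ε × stage wet mass = 0.102 × 241,110 = 24,593.2 kg.
Burnout mass m_f = stage dry + payload = 24,593.2 + 2,890 = 27,483.2 kg.
Δv = v_e · ln(244,000/27,483.2) = 2760.0 × ln(8.878) = 2760.0 × 2.1836 ≈ 6027 m/s.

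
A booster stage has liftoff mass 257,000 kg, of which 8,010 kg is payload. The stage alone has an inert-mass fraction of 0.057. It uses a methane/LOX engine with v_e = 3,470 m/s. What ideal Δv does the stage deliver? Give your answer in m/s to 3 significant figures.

Stage wet mass = m₀ − payload = 257,000 − 8,010 = 248,990 kg.
Stage dry mass = ε × stage wet mass = 0.057 × 248,990 = 14,192.4 kg.
Burnout mass m_f = stage dry + payload = 14,192.4 + 8,010 = 22,202.4 kg.
By the Tsiolkovsky rocket equation, Δv = v_e · ln(257,000/22,202.4) = 3470.0 × ln(11.58) = 3470.0 × 2.4489 ≈ 8498 m/s.

Δv ≈ 8500 m/s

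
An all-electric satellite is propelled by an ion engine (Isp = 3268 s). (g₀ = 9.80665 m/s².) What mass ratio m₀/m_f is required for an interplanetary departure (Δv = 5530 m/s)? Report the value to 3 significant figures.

v_e = Isp · g₀ = 3268 × 9.80665 = 32048.1 m/s.
m₀/m_f = exp(Δv / v_e) = exp(5530 / 32048.1) = exp(0.1726) = 1.1883.

mass ratio ≈ 1.19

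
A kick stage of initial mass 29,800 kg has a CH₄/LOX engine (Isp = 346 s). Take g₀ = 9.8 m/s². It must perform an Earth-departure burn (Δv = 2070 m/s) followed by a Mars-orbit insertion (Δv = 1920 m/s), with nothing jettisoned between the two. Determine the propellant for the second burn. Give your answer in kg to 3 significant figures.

propellant for the second burn ≈ 7000 kg

v_e = Isp · g₀ = 346 × 9.8 = 3390.8 m/s.
After the first burn: m = 29800 × exp(−2070/3390.8) = 29800 × 0.54309 = 16,184.1 kg.
After the second burn: m = 16,184.1 × exp(−1920/3390.8) = 16,184.1 × 0.56766 = 9,187.07 kg.
Second-burn propellant = 16,184.1 − 9,187.07 = 6,997.03 kg.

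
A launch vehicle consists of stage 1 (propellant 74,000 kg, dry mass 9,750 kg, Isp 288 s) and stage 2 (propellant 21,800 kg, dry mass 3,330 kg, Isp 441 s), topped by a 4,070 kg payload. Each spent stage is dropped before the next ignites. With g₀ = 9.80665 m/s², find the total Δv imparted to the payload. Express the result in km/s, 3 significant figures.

Δv ≈ 8.94 km/s

Ignition mass of stage 1 = 74,000+9,750 + 21,800+3,330 + 4,070 = 112,950 kg.
Stage 1: m₀ = 112,950 kg, m_f = 112,950 − 74,000 = 38,950 kg; Δv = 288×9.80665×ln(2.9) = 2824.3×1.0647 ≈ 3007 m/s.
Stage 2: m₀ = 29,200 kg, m_f = 29,200 − 21,800 = 7,400 kg; Δv = 441×9.80665×ln(3.946) = 4324.7×1.3727 ≈ 5937 m/s.
Total Δv = 3007 + 5937 = 8944 m/s.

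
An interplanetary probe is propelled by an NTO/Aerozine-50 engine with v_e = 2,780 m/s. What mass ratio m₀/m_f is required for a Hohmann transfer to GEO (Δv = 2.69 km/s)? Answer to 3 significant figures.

m₀/m_f = exp(Δv / v_e) = exp(2690 / 2780.0) = exp(0.9676) = 2.6317.

mass ratio ≈ 2.63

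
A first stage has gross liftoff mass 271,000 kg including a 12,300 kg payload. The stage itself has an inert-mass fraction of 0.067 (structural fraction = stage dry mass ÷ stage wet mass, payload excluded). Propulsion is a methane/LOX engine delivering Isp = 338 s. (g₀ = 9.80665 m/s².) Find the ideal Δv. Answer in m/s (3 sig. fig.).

Δv ≈ 7340 m/s

Stage wet mass = m₀ − payload = 271,000 − 12,300 = 258,700 kg.
Stage dry mass = ε × stage wet mass = 0.067 × 258,700 = 17,332.9 kg.
Burnout mass m_f = stage dry + payload = 17,332.9 + 12,300 = 29,632.9 kg.
v_e = Isp · g₀ = 338 × 9.80665 = 3314.6 m/s.
Δv = v_e · ln(271,000/29,632.9) = 3314.6 × ln(9.145) = 3314.6 × 2.2132 ≈ 7336 m/s.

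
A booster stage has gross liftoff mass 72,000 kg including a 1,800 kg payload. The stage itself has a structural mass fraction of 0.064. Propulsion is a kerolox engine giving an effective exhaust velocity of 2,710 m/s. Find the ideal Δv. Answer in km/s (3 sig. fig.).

Stage wet mass = m₀ − payload = 72,000 − 1,800 = 70,200 kg.
Stage dry mass = ε × stage wet mass = 0.064 × 70,200 = 4,492.8 kg.
Burnout mass m_f = stage dry + payload = 4,492.8 + 1,800 = 6,292.8 kg.
Using Δv = v_e ln(m₀/m_f): Δv = v_e · ln(72,000/6,292.8) = 2710.0 × ln(11.44) = 2710.0 × 2.4373 ≈ 6605 m/s.

Δv ≈ 6.60 km/s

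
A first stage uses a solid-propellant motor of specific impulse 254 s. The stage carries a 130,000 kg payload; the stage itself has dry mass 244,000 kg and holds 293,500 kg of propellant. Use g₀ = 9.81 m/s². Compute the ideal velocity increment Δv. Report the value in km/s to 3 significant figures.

v_e = Isp · g₀ = 254 × 9.81 = 2491.7 m/s.
m₀ = payload + dry + propellant = 130,000 + 244,000 + 293,500 = 667,500 kg.
m_f = payload + dry = 130,000 + 244,000 = 374,000 kg.
Using Δv = v_e ln(m₀/m_f): Δv = v_e · ln(m₀/m_f) = 2491.7 × ln(1.785) = 2491.7 × 0.5793 ≈ 1443.4 m/s.

Δv ≈ 1.44 km/s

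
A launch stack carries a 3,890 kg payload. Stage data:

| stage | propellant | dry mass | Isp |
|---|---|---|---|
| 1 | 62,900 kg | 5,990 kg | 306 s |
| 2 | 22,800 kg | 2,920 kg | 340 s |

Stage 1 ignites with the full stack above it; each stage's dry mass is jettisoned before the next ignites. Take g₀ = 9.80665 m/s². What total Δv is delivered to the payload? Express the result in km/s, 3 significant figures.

Δv ≈ 7.95 km/s

Ignition mass of stage 1 = 62,900+5,990 + 22,800+2,920 + 3,890 = 98,500 kg.
Stage 1: m₀ = 98,500 kg, m_f = 98,500 − 62,900 = 35,600 kg; Δv = 306×9.80665×ln(2.767) = 3000.8×1.0177 ≈ 3054 m/s.
Stage 2: m₀ = 29,610 kg, m_f = 29,610 − 22,800 = 6,810 kg; Δv = 340×9.80665×ln(4.348) = 3334.3×1.4697 ≈ 4900 m/s.
Total Δv = 3054 + 4900 = 7954 m/s.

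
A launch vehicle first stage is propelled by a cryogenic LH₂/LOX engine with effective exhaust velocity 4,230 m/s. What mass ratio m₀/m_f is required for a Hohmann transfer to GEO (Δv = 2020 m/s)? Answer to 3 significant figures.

mass ratio ≈ 1.61

Rocket equation: m₀/m_f = exp(Δv / v_e) = exp(2020 / 4230.0) = exp(0.4775) = 1.6121.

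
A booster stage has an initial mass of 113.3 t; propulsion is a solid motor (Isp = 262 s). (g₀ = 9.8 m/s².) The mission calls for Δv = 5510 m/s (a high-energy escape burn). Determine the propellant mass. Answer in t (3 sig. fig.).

v_e = Isp · g₀ = 262 × 9.8 = 2567.6 m/s.
m₀/m_f = exp(Δv / v_e) = exp(5510 / 2567.6) = exp(2.1460) = 8.5504.
m_f = 113.3 / 8.5504 = 13.2508 t, so propellant = m₀ − m_f = 113.3 − 13.2508 = 100.0492 t.

propellant mass ≈ 100 t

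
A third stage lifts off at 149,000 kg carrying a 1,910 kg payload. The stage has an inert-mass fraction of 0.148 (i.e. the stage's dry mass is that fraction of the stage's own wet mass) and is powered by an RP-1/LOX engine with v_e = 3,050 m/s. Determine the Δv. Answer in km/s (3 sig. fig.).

Stage wet mass = m₀ − payload = 149,000 − 1,910 = 147,090 kg.
Stage dry mass = ε × stage wet mass = 0.148 × 147,090 = 21,769.3 kg.
Burnout mass m_f = stage dry + payload = 21,769.3 + 1,910 = 23,679.3 kg.
By the Tsiolkovsky rocket equation, Δv = v_e · ln(149,000/23,679.3) = 3050.0 × ln(6.292) = 3050.0 × 1.8393 ≈ 5610 m/s.

Δv ≈ 5.61 km/s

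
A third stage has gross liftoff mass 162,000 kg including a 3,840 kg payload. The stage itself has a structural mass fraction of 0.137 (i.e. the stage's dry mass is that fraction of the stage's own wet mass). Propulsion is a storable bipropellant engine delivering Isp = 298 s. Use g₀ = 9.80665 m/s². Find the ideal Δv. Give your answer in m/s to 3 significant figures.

Stage wet mass = m₀ − payload = 162,000 − 3,840 = 158,160 kg.
Stage dry mass = ε × stage wet mass = 0.137 × 158,160 = 21,667.9 kg.
Burnout mass m_f = stage dry + payload = 21,667.9 + 3,840 = 25,507.9 kg.
v_e = Isp · g₀ = 298 × 9.80665 = 2922.4 m/s.
Rocket equation: Δv = v_e · ln(162,000/25,507.9) = 2922.4 × ln(6.351) = 2922.4 × 1.8486 ≈ 5402 m/s.

Δv ≈ 5400 m/s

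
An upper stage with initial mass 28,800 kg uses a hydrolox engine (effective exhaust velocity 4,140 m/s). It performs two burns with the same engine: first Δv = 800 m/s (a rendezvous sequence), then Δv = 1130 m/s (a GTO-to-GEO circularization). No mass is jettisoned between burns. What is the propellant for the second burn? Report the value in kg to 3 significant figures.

propellant for the second burn ≈ 5670 kg

After the first burn: m = 28800 × exp(−800/4140.0) = 28800 × 0.82429 = 23,739.6 kg.
After the second burn: m = 23,739.6 × exp(−1130/4140.0) = 23,739.6 × 0.76113 = 18,068.9 kg.
Second-burn propellant = 23,739.6 − 18,068.9 = 5,670.7 kg.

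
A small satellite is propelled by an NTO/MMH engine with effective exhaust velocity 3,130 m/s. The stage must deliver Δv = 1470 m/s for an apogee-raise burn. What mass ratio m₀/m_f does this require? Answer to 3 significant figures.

mass ratio ≈ 1.60

m₀/m_f = exp(Δv / v_e) = exp(1470 / 3130.0) = exp(0.4696) = 1.5994.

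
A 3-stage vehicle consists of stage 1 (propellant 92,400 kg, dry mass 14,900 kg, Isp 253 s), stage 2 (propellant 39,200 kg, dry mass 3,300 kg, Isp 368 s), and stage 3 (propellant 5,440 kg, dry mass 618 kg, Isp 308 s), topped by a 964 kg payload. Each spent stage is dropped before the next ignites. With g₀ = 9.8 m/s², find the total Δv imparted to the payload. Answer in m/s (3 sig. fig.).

Δv ≈ 12400 m/s

Ignition mass of stage 1 = 92,400+14,900 + 39,200+3,300 + 5,440+618 + 964 = 156,822 kg.
Stage 1: m₀ = 156,822 kg, m_f = 156,822 − 92,400 = 64,422 kg; Δv = 253×9.8×ln(2.434) = 2479.4×0.8897 ≈ 2206 m/s.
Stage 2: m₀ = 49,522 kg, m_f = 49,522 − 39,200 = 10,322 kg; Δv = 368×9.8×ln(4.798) = 3606.4×1.5681 ≈ 5655 m/s.
Stage 3: m₀ = 7,022 kg, m_f = 7,022 − 5,440 = 1,582 kg; Δv = 308×9.8×ln(4.439) = 3018.4×1.4904 ≈ 4498 m/s.
Total Δv = 2206 + 5655 + 4498 = 12359 m/s.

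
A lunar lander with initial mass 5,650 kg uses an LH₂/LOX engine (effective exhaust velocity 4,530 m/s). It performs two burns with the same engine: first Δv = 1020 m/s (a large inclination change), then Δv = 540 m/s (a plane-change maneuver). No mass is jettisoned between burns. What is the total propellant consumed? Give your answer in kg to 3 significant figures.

total propellant consumed ≈ 1650 kg

After the first burn: m = 5650 × exp(−1020/4530.0) = 5650 × 0.79838 = 4,510.85 kg.
After the second burn: m = 4,510.85 × exp(−540/4530.0) = 4,510.85 × 0.88763 = 4,003.97 kg.
Total propellant = m₀ − m_final = 5650 − 4,003.97 = 1,646.03 kg.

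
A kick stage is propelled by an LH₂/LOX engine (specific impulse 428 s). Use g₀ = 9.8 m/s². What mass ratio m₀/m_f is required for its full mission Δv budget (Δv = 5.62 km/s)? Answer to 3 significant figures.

mass ratio ≈ 3.82

v_e = Isp · g₀ = 428 × 9.8 = 4194.4 m/s.
m₀/m_f = exp(Δv / v_e) = exp(5620 / 4194.4) = exp(1.3399) = 3.8186.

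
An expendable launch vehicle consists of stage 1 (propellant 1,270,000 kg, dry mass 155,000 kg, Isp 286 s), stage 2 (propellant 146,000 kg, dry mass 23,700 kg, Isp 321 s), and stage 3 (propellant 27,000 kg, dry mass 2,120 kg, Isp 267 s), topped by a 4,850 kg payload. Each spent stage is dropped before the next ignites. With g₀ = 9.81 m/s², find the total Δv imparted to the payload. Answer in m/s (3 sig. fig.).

Δv ≈ 12400 m/s

Ignition mass of stage 1 = 1,270,000+155,000 + 146,000+23,700 + 27,000+2,120 + 4,850 = 1,628,670 kg.
Stage 1: m₀ = 1,628,670 kg, m_f = 1,628,670 − 1,270,000 = 358,670 kg; Δv = 286×9.81×ln(4.541) = 2805.7×1.5131 ≈ 4245 m/s.
Stage 2: m₀ = 203,670 kg, m_f = 203,670 − 146,000 = 57,670 kg; Δv = 321×9.81×ln(3.532) = 3149.0×1.2618 ≈ 3973 m/s.
Stage 3: m₀ = 33,970 kg, m_f = 33,970 − 27,000 = 6,970 kg; Δv = 267×9.81×ln(4.874) = 2619.3×1.5839 ≈ 4149 m/s.
Total Δv = 4245 + 3973 + 4149 = 12367 m/s.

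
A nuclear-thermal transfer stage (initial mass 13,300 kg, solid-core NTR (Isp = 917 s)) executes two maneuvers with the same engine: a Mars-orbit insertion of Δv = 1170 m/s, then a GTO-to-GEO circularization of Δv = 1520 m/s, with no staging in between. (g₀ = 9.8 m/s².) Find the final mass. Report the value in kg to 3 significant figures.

v_e = Isp · g₀ = 917 × 9.8 = 8986.6 m/s.
After the first burn: m = 13300 × exp(−1170/8986.6) = 13300 × 0.87793 = 11,676.5 kg.
After the second burn: m = 11,676.5 × exp(−1520/8986.6) = 11,676.5 × 0.84439 = 9,859.52 kg.

final mass ≈ 9860 kg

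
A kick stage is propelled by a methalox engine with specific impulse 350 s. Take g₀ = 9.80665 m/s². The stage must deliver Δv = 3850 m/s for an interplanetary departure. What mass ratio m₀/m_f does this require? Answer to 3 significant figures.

mass ratio ≈ 3.07

v_e = Isp · g₀ = 350 × 9.80665 = 3432.3 m/s.
By the Tsiolkovsky rocket equation, m₀/m_f = exp(Δv / v_e) = exp(3850 / 3432.3) = exp(1.1217) = 3.0700.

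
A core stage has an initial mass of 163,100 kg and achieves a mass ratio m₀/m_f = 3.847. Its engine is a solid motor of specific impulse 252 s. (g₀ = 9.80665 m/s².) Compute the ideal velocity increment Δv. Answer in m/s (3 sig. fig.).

v_e = Isp · g₀ = 252 × 9.80665 = 2471.3 m/s.
Δv = v_e · ln(3.847) = 2471.3 × 1.3473 ≈ 3329.5 m/s.

Δv ≈ 3330 m/s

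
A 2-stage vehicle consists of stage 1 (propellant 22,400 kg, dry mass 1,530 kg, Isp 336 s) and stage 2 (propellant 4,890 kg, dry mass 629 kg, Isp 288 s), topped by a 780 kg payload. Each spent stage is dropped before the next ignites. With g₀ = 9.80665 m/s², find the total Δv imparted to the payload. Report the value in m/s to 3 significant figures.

Δv ≈ 8680 m/s

Ignition mass of stage 1 = 22,400+1,530 + 4,890+629 + 780 = 30,229 kg.
Stage 1: m₀ = 30,229 kg, m_f = 30,229 − 22,400 = 7,829 kg; Δv = 336×9.80665×ln(3.861) = 3295.0×1.3510 ≈ 4451 m/s.
Stage 2: m₀ = 6,299 kg, m_f = 6,299 − 4,890 = 1,409 kg; Δv = 288×9.80665×ln(4.471) = 2824.3×1.4975 ≈ 4229 m/s.
Total Δv = 4451 + 4229 = 8680 m/s.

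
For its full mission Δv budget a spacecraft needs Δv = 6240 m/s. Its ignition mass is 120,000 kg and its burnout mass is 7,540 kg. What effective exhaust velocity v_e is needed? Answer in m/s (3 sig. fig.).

ln(m₀/m_f) = ln(120000/7540) = ln(15.92) = 2.7673.
v_e = Δv / ln(m₀/m_f) = 6240 / 2.7673 = 2254.9 m/s.

v_e ≈ 2250 m/s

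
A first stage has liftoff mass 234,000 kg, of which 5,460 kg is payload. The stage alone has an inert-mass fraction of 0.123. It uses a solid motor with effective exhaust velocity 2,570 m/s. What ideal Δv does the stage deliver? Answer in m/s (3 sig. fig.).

Stage wet mass = m₀ − payload = 234,000 − 5,460 = 228,540 kg.
Stage dry mass = ε × stage wet mass = 0.123 × 228,540 = 28,110.4 kg.
Burnout mass m_f = stage dry + payload = 28,110.4 + 5,460 = 33,570.4 kg.
Δv = v_e · ln(234,000/33,570.4) = 2570.0 × ln(6.97) = 2570.0 × 1.9417 ≈ 4990 m/s.

Δv ≈ 4990 m/s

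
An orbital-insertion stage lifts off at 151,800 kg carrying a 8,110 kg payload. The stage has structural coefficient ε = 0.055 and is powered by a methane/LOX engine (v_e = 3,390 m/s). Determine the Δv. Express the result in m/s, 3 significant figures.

Δv ≈ 7620 m/s

Stage wet mass = m₀ − payload = 151,800 − 8,110 = 143,690 kg.
Stage dry mass = ε × stage wet mass = 0.055 × 143,690 = 7,902.95 kg.
Burnout mass m_f = stage dry + payload = 7,902.95 + 8,110 = 16,012.95 kg.
Δv = v_e · ln(151,800/16,012.95) = 3390.0 × ln(9.48) = 3390.0 × 2.2492 ≈ 7625 m/s.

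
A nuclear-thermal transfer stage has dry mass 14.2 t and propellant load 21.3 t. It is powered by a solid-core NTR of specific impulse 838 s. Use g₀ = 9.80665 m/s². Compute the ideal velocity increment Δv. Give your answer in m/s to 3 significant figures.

Δv ≈ 7530 m/s

v_e = Isp · g₀ = 838 × 9.80665 = 8218.0 m/s.
m₀ = m_dry + m_prop = 14.2 + 21.3 = 35.5 t.
Using Δv = v_e ln(m₀/m_f): Δv = v_e · ln(m₀/m_f) = 8218.0 × ln(2.5) = 8218.0 × 0.9163 ≈ 7530.1 m/s.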